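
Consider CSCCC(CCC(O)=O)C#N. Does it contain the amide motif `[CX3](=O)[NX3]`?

The pattern [CX3](=O)[NX3] describes a carbonyl carbon bonded to a trivalent nitrogen — an amide.
The closest candidate here is a carboxylic acid group (-C(=O)OH), but the carbonyl is bonded to O, not to an NX3 nitrogen. No other fragment satisfies the full query, so there is no match.

No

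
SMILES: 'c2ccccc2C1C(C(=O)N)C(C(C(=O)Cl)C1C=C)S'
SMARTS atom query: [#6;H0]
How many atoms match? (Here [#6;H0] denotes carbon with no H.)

3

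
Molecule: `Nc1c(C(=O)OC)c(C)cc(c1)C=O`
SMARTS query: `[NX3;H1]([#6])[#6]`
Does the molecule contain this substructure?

No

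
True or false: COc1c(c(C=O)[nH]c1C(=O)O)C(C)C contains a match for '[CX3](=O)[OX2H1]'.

True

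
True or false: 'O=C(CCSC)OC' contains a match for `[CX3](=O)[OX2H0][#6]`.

The pattern [CX3](=O)[OX2H0][#6] describes a carbonyl carbon bonded to an oxygen that is itself bonded to carbon (no H on that O) — an ester.
The molecule carries a methyl-ester group (-C(=O)OCH3), whose atoms satisfy every constraint of the query, so the pattern matches.

True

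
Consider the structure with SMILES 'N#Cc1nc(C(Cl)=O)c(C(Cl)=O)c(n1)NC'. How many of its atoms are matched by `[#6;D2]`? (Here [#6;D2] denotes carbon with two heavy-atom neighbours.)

1

The query [#6;D2] means: any carbon bonded to exactly two heavy atoms.
Check the 16 heavy atoms by environment: 2× n (aromatic, D2) → no; 4× c (aromatic, D3) → no; 1× N (D2) → no; 1× C (D1) → no; 2× C (D3) → no; 2× O (D1) → no; 2× Cl (D1) → no; 1× C (D2) → match; 1× N (D1) → no.
That gives 1 matching atom.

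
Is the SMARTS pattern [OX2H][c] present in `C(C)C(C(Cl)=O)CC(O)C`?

No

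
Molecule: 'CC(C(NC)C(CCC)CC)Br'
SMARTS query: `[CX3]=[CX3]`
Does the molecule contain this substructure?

No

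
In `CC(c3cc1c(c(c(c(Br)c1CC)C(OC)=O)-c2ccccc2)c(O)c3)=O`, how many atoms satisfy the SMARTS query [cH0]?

9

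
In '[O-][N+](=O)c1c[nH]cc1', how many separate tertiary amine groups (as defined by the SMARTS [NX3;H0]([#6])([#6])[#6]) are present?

0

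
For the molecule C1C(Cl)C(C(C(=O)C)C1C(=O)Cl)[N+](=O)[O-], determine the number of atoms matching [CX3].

2

Check the 15 heavy atoms by environment: 6× C (X4) → no; 2× Cl (X1) → no; 2× C (X3) → match; 3× O (X1) → no; 1× N (charge +1, X3) → no; 1× O (charge -1, X1) → no.
That gives 2 matching atoms.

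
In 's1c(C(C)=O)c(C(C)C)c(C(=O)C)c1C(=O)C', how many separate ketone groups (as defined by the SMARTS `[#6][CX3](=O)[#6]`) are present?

3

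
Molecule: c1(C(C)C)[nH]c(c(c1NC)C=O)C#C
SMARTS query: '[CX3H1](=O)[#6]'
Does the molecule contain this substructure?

Yes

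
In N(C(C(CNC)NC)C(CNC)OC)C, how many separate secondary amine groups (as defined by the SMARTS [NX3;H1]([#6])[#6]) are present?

4

[NX3;H1]([#6])[#6] is the SMARTS for a secondary amine: a trivalent nitrogen with one H, bonded to two carbons.
The molecule carries 4 separate instances of an N-methylamino group (-NHCH3) meeting every constraint; each maps to a distinct set of atoms, giving 4 matches.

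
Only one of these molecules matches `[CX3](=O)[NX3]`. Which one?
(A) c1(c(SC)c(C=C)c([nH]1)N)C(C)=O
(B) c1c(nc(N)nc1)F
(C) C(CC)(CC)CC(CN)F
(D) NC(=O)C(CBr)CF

[CX3](=O)[NX3] describes a carbonyl carbon bonded to a trivalent nitrogen (an amide).
(A) has a primary amino group (-NH2) but the -NH2 is not attached to a carbonyl carbon.
(B) has a primary amino group (-NH2) but the -NH2 is not attached to a carbonyl carbon.
(C) has a primary amino group (-NH2) but the -NH2 is not attached to a carbonyl carbon.
(D) contains a primary amide (-C(=O)NH2), which satisfies every atom and bond constraint.
So the answer is (D).

D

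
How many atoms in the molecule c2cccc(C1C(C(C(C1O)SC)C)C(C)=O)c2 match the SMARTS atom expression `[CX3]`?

The query [CX3] means: C with X3: aliphatic carbon with exactly 3 total connections.
Check the 18 heavy atoms by environment: 8× C (X4) → no; 6× c (aromatic, X3) → no; 1× C (X3) → match; 1× O (X1) → no; 1× S (X2) → no; 1× O (X2) → no.
That gives 1 matching atom.

1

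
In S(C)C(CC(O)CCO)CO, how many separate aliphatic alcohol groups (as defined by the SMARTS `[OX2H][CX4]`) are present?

[OX2H][CX4] is the SMARTS for an aliphatic alcohol: a hydroxyl oxygen bound to an sp3 (X4) carbon.
The molecule carries 3 separate instances of a hydroxyl group (-OH) meeting every constraint; each maps to a distinct set of atoms, giving 3 matches.

3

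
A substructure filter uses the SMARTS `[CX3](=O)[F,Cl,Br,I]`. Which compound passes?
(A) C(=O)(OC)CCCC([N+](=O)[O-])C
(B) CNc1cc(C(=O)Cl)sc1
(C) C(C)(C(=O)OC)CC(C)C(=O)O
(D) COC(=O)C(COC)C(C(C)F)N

B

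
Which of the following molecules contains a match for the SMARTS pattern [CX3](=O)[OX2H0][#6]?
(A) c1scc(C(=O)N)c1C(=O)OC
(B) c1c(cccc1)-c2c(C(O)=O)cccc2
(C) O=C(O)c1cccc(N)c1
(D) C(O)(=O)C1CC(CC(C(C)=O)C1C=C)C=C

A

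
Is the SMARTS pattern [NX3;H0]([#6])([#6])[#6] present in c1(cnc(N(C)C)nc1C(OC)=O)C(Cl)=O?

The pattern [NX3;H0]([#6])([#6])[#6] describes a trivalent nitrogen with no H, bonded to three carbons — a tertiary amine.
The molecule carries a dimethylamino group (-N(CH3)2), whose atoms satisfy every constraint of the query, so the pattern matches.

Yes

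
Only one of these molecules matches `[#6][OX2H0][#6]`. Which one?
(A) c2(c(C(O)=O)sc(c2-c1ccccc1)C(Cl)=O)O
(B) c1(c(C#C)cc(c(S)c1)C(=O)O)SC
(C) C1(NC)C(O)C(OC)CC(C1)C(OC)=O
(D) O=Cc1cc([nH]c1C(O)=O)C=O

[#6][OX2H0][#6] describes an aliphatic oxygen bridging two carbons with no H on the oxygen (an ether).
(A) has a hydroxyl group (-OH) but the oxygen has H1, not H0 bridging two carbons.
(B) has a carboxylic acid group (-C(=O)OH) but the -OH oxygen has H1; the =O is OX1, not OX2.
(C) contains a methoxy ether (-OCH3), which satisfies every atom and bond constraint.
(D) has a carboxylic acid group (-C(=O)OH) but the -OH oxygen has H1; the =O is OX1, not OX2.
So the answer is (C).

C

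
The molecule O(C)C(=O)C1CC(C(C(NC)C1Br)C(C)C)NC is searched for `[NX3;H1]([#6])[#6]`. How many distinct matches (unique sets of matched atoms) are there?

2

[NX3;H1]([#6])[#6] is the SMARTS for a secondary amine: a trivalent nitrogen with one H, bonded to two carbons.
The molecule carries 2 separate instances of an N-methylamino group (-NHCH3) meeting every constraint; each maps to a distinct set of atoms, giving 2 matches.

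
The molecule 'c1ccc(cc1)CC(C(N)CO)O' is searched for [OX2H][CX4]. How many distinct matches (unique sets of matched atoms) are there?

2

[OX2H][CX4] is the SMARTS for an aliphatic alcohol: a hydroxyl oxygen bound to an sp3 (X4) carbon.
The molecule carries 2 separate instances of a hydroxyl group (-OH) meeting every constraint; each maps to a distinct set of atoms, giving 2 matches.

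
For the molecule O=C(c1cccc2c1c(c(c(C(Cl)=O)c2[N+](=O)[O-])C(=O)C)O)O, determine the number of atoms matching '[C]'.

4

Check the 23 heavy atoms by environment: 10× c (aromatic) → no; 4× C → match; 6× O → no; 1× Cl → no; 1× N (charge +1) → no; 1× O (charge -1) → no.
That gives 4 matching atoms.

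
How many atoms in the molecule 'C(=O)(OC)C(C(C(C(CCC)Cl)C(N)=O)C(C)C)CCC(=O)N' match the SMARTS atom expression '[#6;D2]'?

The query [#6;D2] means: any carbon bonded to exactly two heavy atoms.
Check the 23 heavy atoms by environment: 4× C (D2) → match; 8× C (D3) → no; 4× C (D1) → no; 3× O (D1) → no; 2× N (D1) → no; 1× Cl (D1) → no; 1× O (D2) → no.
That gives 4 matching atoms.

4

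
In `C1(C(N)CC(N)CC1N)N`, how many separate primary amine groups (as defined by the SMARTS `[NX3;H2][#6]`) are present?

4

[NX3;H2][#6] is the SMARTS for a primary amine: a trivalent nitrogen with two H attached to carbon.
The molecule carries 4 separate instances of a primary amino group (-NH2) meeting every constraint; each maps to a distinct set of atoms, giving 4 matches.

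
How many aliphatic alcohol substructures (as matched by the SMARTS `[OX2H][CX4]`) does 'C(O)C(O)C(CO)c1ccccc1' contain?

3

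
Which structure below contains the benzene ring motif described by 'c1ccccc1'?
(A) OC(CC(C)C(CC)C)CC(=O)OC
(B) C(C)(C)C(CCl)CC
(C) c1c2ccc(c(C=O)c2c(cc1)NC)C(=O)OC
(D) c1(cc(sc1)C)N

C

c1ccccc1 describes six aromatic carbons in a ring (a benzene ring).
(A) has a methyl group (-CH3) but no six-membered all-carbon aromatic ring is present.
(B) has a methyl group (-CH3) but no six-membered all-carbon aromatic ring is present.
(C) contains the required atom environment, so the pattern matches.
(D) has a methyl group (-CH3) but no six-membered all-carbon aromatic ring is present.
So the answer is (C).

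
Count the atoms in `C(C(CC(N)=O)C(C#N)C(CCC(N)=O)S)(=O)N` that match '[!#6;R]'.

0

Check the 18 heavy atoms by environment: 10× C (acyclic) → no; 3× O (acyclic) → no; 4× N (acyclic) → no; 1× S (acyclic) → no.
No environment satisfies the query, so 0 matching atoms.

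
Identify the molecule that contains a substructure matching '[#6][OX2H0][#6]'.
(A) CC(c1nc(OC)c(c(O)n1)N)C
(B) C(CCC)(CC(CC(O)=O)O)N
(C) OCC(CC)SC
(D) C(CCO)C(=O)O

[#6][OX2H0][#6] describes an aliphatic oxygen bridging two carbons with no H on the oxygen (an ether).
(A) contains a methoxy ether (-OCH3), which satisfies every atom and bond constraint.
(B) has a carboxylic acid group (-C(=O)OH) but the -OH oxygen has H1; the =O is OX1, not OX2.
(C) has a hydroxyl group (-OH) but the oxygen has H1, not H0 bridging two carbons.
(D) has a hydroxyl group (-OH) but the oxygen has H1, not H0 bridging two carbons.
So the answer is (A).

A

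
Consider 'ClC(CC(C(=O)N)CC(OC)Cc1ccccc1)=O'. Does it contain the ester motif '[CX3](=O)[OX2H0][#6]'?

No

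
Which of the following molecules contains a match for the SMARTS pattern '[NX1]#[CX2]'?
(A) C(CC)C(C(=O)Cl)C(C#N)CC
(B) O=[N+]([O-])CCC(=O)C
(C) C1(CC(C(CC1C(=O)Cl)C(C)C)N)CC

A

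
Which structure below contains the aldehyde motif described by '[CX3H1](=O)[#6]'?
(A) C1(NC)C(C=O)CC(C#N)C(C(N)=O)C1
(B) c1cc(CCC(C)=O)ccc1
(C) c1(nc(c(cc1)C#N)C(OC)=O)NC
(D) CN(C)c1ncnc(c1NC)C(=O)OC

A

[CX3H1](=O)[#6] describes an sp2 carbon with one H, double-bonded to O and single-bonded to carbon (an aldehyde).
(A) contains an aldehyde (-CHO), which satisfies every atom and bond constraint.
(B) has an acetyl/ketone group (-C(=O)CH3) but the carbonyl carbon has H0 (two carbon neighbours), not H1.
(C) has a methyl-ester group (-C(=O)OCH3) but the carbonyl carbon has H0, not H1.
(D) has a methyl-ester group (-C(=O)OCH3) but the carbonyl carbon has H0, not H1.
So the answer is (A).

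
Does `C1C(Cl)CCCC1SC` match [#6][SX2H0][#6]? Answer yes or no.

Yes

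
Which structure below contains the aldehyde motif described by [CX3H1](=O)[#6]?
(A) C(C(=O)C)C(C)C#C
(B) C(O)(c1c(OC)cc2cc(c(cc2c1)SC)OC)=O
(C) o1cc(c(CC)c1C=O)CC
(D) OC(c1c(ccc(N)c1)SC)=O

C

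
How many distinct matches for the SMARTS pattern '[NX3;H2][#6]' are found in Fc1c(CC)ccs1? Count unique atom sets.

[NX3;H2][#6] is the SMARTS for a primary amine: a trivalent nitrogen with two H attached to carbon.
No fragment in the molecule satisfies every constraint, giving 0 matches.

0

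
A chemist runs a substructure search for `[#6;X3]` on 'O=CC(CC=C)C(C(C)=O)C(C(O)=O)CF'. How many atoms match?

5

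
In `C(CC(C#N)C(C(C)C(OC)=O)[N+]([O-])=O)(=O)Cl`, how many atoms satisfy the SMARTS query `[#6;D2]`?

2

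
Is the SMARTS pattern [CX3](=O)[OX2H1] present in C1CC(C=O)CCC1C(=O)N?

The pattern [CX3](=O)[OX2H1] describes an sp2 carbon double-bonded to O and single-bonded to an -OH oxygen — a carboxylic acid.
The closest candidate here is an aldehyde (-CHO), but there is no singly-bonded oxygen on the carbonyl carbon. No other fragment satisfies the full query, so there is no match.

No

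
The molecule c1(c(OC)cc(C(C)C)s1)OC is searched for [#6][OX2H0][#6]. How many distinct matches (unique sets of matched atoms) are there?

[#6][OX2H0][#6] is the SMARTS for an ether: an aliphatic oxygen bridging two carbons with no H on the oxygen.
The molecule carries 2 separate instances of a methoxy ether (-OCH3) meeting every constraint; each maps to a distinct set of atoms, giving 2 matches.

2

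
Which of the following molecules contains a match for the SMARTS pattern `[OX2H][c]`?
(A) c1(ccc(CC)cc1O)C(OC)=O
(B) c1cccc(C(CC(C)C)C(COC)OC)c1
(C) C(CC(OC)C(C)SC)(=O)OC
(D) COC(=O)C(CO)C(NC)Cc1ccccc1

A

[OX2H][c] describes a hydroxyl oxygen attached to an aromatic carbon (a phenol).
(A) contains a hydroxyl group (-OH), which satisfies every atom and bond constraint.
(B) has a methoxy ether (-OCH3) but the oxygen has H0, not H1.
(C) has a methoxy ether (-OCH3) but the oxygen has H0, not H1.
(D) has a hydroxyl group (-OH) but the -OH is on an aliphatic carbon, not an aromatic c.
So the answer is (A).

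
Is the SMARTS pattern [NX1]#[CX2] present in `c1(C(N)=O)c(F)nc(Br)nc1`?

No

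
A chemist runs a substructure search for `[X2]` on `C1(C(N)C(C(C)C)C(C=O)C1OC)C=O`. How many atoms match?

1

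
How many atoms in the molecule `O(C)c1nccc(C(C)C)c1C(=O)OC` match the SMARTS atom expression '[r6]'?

6

The query [r6] means: r6 matches atoms in a six-membered ring.
Check the 15 heavy atoms by environment: 1× n (aromatic, in 6-ring) → match; 5× c (aromatic, in 6-ring) → match; 6× C (acyclic) → no; 3× O (acyclic) → no.
Summing the matching environments: 1 + 5 = 6 matching atoms.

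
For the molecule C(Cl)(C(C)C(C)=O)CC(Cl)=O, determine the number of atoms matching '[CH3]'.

2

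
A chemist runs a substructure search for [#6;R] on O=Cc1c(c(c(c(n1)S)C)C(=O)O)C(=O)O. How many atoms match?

5

The query [#6;R] means: carbon that is part of a ring.
Check the 16 heavy atoms by environment: 1× n (aromatic, in 6-ring) → no; 5× c (aromatic, in 6-ring) → match; 1× S (acyclic) → no; 4× C (acyclic) → no; 5× O (acyclic) → no.
That gives 5 matching atoms.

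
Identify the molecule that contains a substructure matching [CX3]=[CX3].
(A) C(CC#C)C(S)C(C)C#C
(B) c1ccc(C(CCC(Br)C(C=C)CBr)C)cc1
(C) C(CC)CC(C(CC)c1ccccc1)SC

B

[CX3]=[CX3] describes a non-aromatic C=C double bond between two sp2 carbons (an alkene).
(A) has an ethynyl group (-C#CH) but the C-C bond is a triple bond, not a double bond.
(B) contains a vinyl group (-CH=CH2), which satisfies every atom and bond constraint.
(C) has an ethyl group (-CH2CH3) but its C-C bond is a single bond between CX4 carbons, not CX3=CX3.
So the answer is (B).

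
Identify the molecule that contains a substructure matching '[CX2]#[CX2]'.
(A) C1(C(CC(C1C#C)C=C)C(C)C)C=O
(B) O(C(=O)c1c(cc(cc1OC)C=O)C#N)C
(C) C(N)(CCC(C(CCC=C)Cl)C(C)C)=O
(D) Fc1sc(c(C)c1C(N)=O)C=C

A

[CX2]#[CX2] describes a carbon-carbon triple bond (an alkyne).
(A) contains an ethynyl group (-C#CH), which satisfies every atom and bond constraint.
(B) has a nitrile (-C#N) but the triple bond is C#N, not C#C.
(C) has a vinyl group (-CH=CH2) but the C=C is a double bond; both carbons are CX3, not CX2.
(D) has a vinyl group (-CH=CH2) but the C=C is a double bond; both carbons are CX3, not CX2.
So the answer is (A).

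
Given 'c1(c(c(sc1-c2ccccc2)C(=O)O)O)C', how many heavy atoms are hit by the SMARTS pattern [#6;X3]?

11

The query [#6;X3] means: any carbon (aromatic or not) with three total connections.
Check the 16 heavy atoms by environment: 1× s (aromatic, X2) → no; 10× c (aromatic, X3) → match; 1× C (X4) → no; 2× O (X2) → no; 1× C (X3) → match; 1× O (X1) → no.
Summing the matching environments: 10 + 1 = 11 matching atoms.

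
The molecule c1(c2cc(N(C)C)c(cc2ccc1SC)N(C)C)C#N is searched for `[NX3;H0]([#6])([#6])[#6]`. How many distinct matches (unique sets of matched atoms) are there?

[NX3;H0]([#6])([#6])[#6] is the SMARTS for a tertiary amine: a trivalent nitrogen with no H, bonded to three carbons.
The molecule carries 2 separate instances of a dimethylamino group (-N(CH3)2) meeting every constraint; each maps to a distinct set of atoms, giving 2 matches.

2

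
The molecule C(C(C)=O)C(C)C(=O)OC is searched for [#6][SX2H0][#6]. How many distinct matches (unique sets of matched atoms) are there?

0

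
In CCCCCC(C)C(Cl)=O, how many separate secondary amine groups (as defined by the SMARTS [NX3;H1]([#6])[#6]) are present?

0

[NX3;H1]([#6])[#6] is the SMARTS for a secondary amine: a trivalent nitrogen with one H, bonded to two carbons.
No fragment in the molecule satisfies every constraint, giving 0 matches.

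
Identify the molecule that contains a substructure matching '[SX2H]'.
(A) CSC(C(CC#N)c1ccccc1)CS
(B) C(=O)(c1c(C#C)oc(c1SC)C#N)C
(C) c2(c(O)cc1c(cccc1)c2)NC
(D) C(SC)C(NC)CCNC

A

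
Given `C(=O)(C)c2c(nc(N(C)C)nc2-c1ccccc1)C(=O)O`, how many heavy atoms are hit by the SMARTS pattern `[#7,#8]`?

6

The query [#7,#8] means: nitrogen or oxygen (comma = OR).
Check the 21 heavy atoms by environment: 2× n (aromatic) → match; 10× c (aromatic) → no; 1× N → match; 5× C → no; 3× O → match.
Summing the matching environments: 2 + 1 + 3 = 6 matching atoms.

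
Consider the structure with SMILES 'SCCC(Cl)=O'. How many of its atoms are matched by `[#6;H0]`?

Check the 6 heavy atoms by environment: 2× C (H2) → no; 1× S (H1) → no; 1× C (H0) → match; 1× O (H0) → no; 1× Cl (H0) → no.
That gives 1 matching atom.

1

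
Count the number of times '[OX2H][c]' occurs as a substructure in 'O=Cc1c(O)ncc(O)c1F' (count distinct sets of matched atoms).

2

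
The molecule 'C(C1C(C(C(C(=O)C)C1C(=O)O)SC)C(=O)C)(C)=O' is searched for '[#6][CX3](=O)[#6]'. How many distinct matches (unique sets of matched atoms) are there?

3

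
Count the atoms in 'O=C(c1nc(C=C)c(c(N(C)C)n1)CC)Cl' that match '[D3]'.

Check the 16 heavy atoms by environment: 2× n (aromatic, D2) → no; 4× c (aromatic, D3) → match; 2× C (D2) → no; 4× C (D1) → no; 1× C (D3) → match; 1× O (D1) → no; 1× Cl (D1) → no; 1× N (D3) → match.
Summing the matching environments: 4 + 1 + 1 = 6 matching atoms.

6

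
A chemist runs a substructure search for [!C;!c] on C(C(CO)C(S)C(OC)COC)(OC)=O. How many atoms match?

6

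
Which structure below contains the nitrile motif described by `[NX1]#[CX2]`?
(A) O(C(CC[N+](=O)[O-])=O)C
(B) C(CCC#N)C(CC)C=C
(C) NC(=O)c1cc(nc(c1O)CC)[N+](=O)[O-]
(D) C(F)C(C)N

B

[NX1]#[CX2] describes a nitrogen triple-bonded to a two-connected carbon (a nitrile).
(A) has a nitro group (-[N+](=O)[O-]) but there is no C#N triple bond.
(B) contains a nitrile (-C#N), which satisfies every atom and bond constraint.
(C) has a nitro group (-[N+](=O)[O-]) but there is no C#N triple bond.
(D) has a primary amino group (-NH2) but the nitrogen is NX3 (three connections), not NX1 triple-bonded.
So the answer is (B).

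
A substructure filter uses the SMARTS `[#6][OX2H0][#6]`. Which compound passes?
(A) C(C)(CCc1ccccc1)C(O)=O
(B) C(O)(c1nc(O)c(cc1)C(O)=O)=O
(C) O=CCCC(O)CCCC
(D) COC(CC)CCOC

D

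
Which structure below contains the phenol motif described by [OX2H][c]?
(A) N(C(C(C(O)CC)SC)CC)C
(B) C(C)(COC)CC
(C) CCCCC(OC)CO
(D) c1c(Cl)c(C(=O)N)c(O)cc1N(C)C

D

[OX2H][c] describes a hydroxyl oxygen attached to an aromatic carbon (a phenol).
(A) has a hydroxyl group (-OH) but the -OH is on an aliphatic carbon, not an aromatic c.
(B) has a methoxy ether (-OCH3) but the oxygen has H0, not H1.
(C) has a hydroxyl group (-OH) but the -OH is on an aliphatic carbon, not an aromatic c.
(D) contains a hydroxyl group (-OH), which satisfies every atom and bond constraint.
So the answer is (D).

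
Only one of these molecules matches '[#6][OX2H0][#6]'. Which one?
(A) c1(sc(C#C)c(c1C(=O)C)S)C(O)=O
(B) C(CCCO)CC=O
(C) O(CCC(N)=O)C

C

[#6][OX2H0][#6] describes an aliphatic oxygen bridging two carbons with no H on the oxygen (an ether).
(A) has a carboxylic acid group (-C(=O)OH) but the -OH oxygen has H1; the =O is OX1, not OX2.
(B) has a hydroxyl group (-OH) but the oxygen has H1, not H0 bridging two carbons.
(C) contains a methoxy ether (-OCH3), which satisfies every atom and bond constraint.
So the answer is (C).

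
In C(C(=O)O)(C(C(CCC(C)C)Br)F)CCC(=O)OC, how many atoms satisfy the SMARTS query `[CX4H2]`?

4

The query [CX4H2] means: sp3 carbon (X4) with exactly two hydrogens.
Check the 19 heavy atoms by environment: 4× C (H2, X4) → match; 4× C (H1, X4) → no; 3× C (H3, X4) → no; 1× Br (H0, X1) → no; 2× C (H0, X3) → no; 2× O (H0, X1) → no; 1× O (H0, X2) → no; 1× O (H1, X2) → no; 1× F (H0, X1) → no.
That gives 4 matching atoms.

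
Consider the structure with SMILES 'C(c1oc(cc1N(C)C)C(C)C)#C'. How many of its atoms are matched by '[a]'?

The query [a] means: a matches any aromatic atom.
Check the 13 heavy atoms by environment: 1× o (aromatic) → match; 4× c (aromatic) → match; 7× C → no; 1× N → no.
Summing the matching environments: 1 + 4 = 5 matching atoms.

5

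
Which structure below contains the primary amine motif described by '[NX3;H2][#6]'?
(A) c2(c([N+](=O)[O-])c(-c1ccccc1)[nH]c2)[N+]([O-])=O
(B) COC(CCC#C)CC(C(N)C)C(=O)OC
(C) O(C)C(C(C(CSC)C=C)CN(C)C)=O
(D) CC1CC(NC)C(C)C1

B

[NX3;H2][#6] describes a trivalent nitrogen with two H attached to carbon (a primary amine).
(A) has a nitro group (-[N+](=O)[O-]) but the nitrogen is [N+] with no H, not NX3H2.
(B) contains a primary amino group (-NH2), which satisfies every atom and bond constraint.
(C) has a dimethylamino group (-N(CH3)2) but the nitrogen has H0, not H2.
(D) has an N-methylamino group (-NHCH3) but the nitrogen bears two carbons and only one H (H1), not H2.
So the answer is (B).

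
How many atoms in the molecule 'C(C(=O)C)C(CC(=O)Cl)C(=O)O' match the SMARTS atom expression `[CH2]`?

Check the 12 heavy atoms by environment: 2× C (H2) → match; 1× C (H1) → no; 3× C (H0) → no; 3× O (H0) → no; 1× O (H1) → no; 1× Cl (H0) → no; 1× C (H3) → no.
That gives 2 matching atoms.

2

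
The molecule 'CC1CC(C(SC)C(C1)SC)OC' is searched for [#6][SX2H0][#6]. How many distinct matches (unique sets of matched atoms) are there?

2

[#6][SX2H0][#6] is the SMARTS for a thioether: an aliphatic sulfur bridging two carbons with no H on the sulfur.
The molecule carries 2 separate instances of a methylthio ether (-SCH3) meeting every constraint; each maps to a distinct set of atoms, giving 2 matches.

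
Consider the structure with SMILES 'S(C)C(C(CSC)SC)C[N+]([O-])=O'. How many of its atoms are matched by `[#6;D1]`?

The query [#6;D1] means: carbon bonded to exactly one heavy atom.
Check the 13 heavy atoms by environment: 2× C (D2) → no; 2× C (D3) → no; 3× S (D2) → no; 3× C (D1) → match; 1× N (charge +1, D3) → no; 1× O (charge -1, D1) → no; 1× O (D1) → no.
That gives 3 matching atoms.

3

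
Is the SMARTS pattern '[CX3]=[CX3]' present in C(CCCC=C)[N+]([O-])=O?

Yes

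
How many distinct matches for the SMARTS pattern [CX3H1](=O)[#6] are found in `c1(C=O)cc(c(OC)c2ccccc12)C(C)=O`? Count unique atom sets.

1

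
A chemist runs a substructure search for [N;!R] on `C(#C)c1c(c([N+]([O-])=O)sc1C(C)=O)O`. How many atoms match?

Check the 14 heavy atoms by environment: 1× s (aromatic, in 5-ring) → no; 4× c (aromatic, in 5-ring) → no; 3× O (acyclic) → no; 1× N (charge +1, acyclic) → match; 1× O (charge -1, acyclic) → no; 4× C (acyclic) → no.
That gives 1 matching atom.

1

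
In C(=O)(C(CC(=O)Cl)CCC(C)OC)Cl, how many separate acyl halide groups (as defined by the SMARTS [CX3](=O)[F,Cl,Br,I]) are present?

[CX3](=O)[F,Cl,Br,I] is the SMARTS for an acyl halide: a carbonyl carbon bonded to a halogen.
The molecule carries 2 separate instances of an acyl chloride (-C(=O)Cl) meeting every constraint; each maps to a distinct set of atoms, giving 2 matches.

2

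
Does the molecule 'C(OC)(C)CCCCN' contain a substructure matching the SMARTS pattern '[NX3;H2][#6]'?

The pattern [NX3;H2][#6] describes a trivalent nitrogen with two H attached to carbon — a primary amine.
The molecule carries a primary amino group (-NH2), whose atoms satisfy every constraint of the query, so the pattern matches.

Yes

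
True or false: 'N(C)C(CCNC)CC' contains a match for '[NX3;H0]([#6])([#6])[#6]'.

The pattern [NX3;H0]([#6])([#6])[#6] describes a trivalent nitrogen with no H, bonded to three carbons — a tertiary amine.
The closest candidate here is an N-methylamino group (-NHCH3), but the nitrogen still has one H (H1), not H0. No other fragment satisfies the full query, so there is no match.

False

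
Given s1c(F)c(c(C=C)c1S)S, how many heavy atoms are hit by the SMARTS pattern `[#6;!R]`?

2

Check the 10 heavy atoms by environment: 1× s (aromatic, in 5-ring) → no; 4× c (aromatic, in 5-ring) → no; 2× S (acyclic) → no; 2× C (acyclic) → match; 1× F (acyclic) → no.
That gives 2 matching atoms.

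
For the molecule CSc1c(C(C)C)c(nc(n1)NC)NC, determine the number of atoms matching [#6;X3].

4

The query [#6;X3] means: any carbon (aromatic or not) with three total connections.
Check the 15 heavy atoms by environment: 2× n (aromatic, X2) → no; 4× c (aromatic, X3) → match; 2× N (X3) → no; 6× C (X4) → no; 1× S (X2) → no.
That gives 4 matching atoms.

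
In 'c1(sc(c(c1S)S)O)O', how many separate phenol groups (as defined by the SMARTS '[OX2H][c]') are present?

[OX2H][c] is the SMARTS for a phenol: a hydroxyl oxygen attached to an aromatic carbon.
The molecule carries 2 separate instances of a hydroxyl group (-OH) meeting every constraint; each maps to a distinct set of atoms, giving 2 matches.

2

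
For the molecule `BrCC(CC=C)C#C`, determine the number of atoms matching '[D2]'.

4

The query [D2] means: atom with exactly two heavy-atom neighbours.
Check the 8 heavy atoms by environment: 4× C (D2) → match; 1× C (D3) → no; 2× C (D1) → no; 1× Br (D1) → no.
That gives 4 matching atoms.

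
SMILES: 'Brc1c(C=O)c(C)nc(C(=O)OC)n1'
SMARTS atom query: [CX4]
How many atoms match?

The query [CX4] means: C with X4: aliphatic carbon with exactly 4 total connections (bonds + H).
Check the 14 heavy atoms by environment: 2× n (aromatic, X2) → no; 4× c (aromatic, X3) → no; 2× C (X3) → no; 2× O (X1) → no; 1× O (X2) → no; 2× C (X4) → match; 1× Br (X1) → no.
That gives 2 matching atoms.

2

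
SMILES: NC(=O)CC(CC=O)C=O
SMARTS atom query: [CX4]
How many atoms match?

3

The query [CX4] means: C with X4: aliphatic carbon with exactly 4 total connections (bonds + H).
Check the 10 heavy atoms by environment: 3× C (X4) → match; 3× C (X3) → no; 3× O (X1) → no; 1× N (X3) → no.
That gives 3 matching atoms.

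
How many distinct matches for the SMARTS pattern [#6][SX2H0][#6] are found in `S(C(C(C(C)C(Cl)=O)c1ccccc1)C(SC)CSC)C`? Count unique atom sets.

3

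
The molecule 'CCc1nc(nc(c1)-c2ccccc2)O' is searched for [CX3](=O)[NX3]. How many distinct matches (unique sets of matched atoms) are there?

0

[CX3](=O)[NX3] is the SMARTS for an amide: a carbonyl carbon bonded to a trivalent nitrogen.
No fragment in the molecule satisfies every constraint, giving 0 matches.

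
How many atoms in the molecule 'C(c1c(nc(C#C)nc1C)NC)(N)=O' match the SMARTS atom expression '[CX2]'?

Check the 14 heavy atoms by environment: 2× n (aromatic, X2) → no; 4× c (aromatic, X3) → no; 2× C (X4) → no; 2× C (X2) → match; 2× N (X3) → no; 1× C (X3) → no; 1× O (X1) → no.
That gives 2 matching atoms.

2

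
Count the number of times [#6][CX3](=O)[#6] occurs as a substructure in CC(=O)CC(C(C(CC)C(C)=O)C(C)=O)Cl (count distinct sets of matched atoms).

3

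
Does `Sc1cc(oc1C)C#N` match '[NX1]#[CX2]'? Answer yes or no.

Yes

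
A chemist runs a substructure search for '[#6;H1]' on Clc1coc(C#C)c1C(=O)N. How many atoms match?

2

Check the 11 heavy atoms by environment: 1× o (aromatic, H0) → no; 3× c (aromatic, H0) → no; 1× c (aromatic, H1) → match; 2× C (H0) → no; 1× O (H0) → no; 1× N (H2) → no; 1× Cl (H0) → no; 1× C (H1) → match.
Summing the matching environments: 1 + 1 = 2 matching atoms.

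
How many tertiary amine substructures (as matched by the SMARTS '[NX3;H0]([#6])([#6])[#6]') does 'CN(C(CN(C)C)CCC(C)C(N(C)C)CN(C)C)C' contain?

4

[NX3;H0]([#6])([#6])[#6] is the SMARTS for a tertiary amine: a trivalent nitrogen with no H, bonded to three carbons.
The molecule carries 4 separate instances of a dimethylamino group (-N(CH3)2) meeting every constraint; each maps to a distinct set of atoms, giving 4 matches.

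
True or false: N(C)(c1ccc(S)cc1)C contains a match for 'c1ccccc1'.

The pattern c1ccccc1 describes six aromatic carbons in a ring — a benzene ring.
The required atom environment is present in the molecule, so the pattern matches.

True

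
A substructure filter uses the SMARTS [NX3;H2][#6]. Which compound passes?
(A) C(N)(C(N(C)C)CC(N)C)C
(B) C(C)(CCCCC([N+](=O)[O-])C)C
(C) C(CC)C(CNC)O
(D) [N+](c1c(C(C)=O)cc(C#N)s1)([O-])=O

A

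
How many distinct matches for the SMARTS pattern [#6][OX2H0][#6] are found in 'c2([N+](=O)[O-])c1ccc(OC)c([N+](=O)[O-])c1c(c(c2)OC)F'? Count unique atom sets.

2

[#6][OX2H0][#6] is the SMARTS for an ether: an aliphatic oxygen bridging two carbons with no H on the oxygen.
The molecule carries 2 separate instances of a methoxy ether (-OCH3) meeting every constraint; each maps to a distinct set of atoms, giving 2 matches.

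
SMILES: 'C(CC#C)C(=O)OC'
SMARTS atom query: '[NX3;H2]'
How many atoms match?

0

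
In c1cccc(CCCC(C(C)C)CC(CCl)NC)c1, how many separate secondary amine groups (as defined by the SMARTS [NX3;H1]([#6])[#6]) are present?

1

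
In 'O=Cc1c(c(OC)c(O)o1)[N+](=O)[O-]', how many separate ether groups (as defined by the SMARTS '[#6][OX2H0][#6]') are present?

[#6][OX2H0][#6] is the SMARTS for an ether: an aliphatic oxygen bridging two carbons with no H on the oxygen.
Exactly one fragment in the molecule meets all constraints, giving 1 match.

1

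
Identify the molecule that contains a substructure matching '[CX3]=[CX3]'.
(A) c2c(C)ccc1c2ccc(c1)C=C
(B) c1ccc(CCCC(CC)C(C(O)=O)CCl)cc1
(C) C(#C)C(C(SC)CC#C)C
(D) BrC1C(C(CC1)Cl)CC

A

[CX3]=[CX3] describes a non-aromatic C=C double bond between two sp2 carbons (an alkene).
(A) contains a vinyl group (-CH=CH2), which satisfies every atom and bond constraint.
(B) has an ethyl group (-CH2CH3) but its C-C bond is a single bond between CX4 carbons, not CX3=CX3.
(C) has an ethynyl group (-C#CH) but the C-C bond is a triple bond, not a double bond.
(D) has an ethyl group (-CH2CH3) but its C-C bond is a single bond between CX4 carbons, not CX3=CX3.
So the answer is (A).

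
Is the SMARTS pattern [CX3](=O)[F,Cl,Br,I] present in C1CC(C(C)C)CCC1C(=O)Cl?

The pattern [CX3](=O)[F,Cl,Br,I] describes a carbonyl carbon bonded to a halogen — an acyl halide.
The molecule carries an acyl chloride (-C(=O)Cl), whose atoms satisfy every constraint of the query, so the pattern matches.

Yes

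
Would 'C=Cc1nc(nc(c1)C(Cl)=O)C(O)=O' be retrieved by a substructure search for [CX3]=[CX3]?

The pattern [CX3]=[CX3] describes a non-aromatic C=C double bond between two sp2 carbons — an alkene.
The molecule carries a vinyl group (-CH=CH2), whose atoms satisfy every constraint of the query, so the pattern matches.

Yes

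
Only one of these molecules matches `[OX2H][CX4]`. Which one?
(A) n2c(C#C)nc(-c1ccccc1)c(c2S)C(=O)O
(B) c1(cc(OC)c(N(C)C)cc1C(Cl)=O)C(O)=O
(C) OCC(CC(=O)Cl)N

[OX2H][CX4] describes a hydroxyl oxygen bound to an sp3 (X4) carbon (an aliphatic alcohol).
(A) has a carboxylic acid group (-C(=O)OH) but the -OH is on a CX3 carbonyl carbon, not a CX4 carbon.
(B) has a carboxylic acid group (-C(=O)OH) but the -OH is on a CX3 carbonyl carbon, not a CX4 carbon.
(C) contains a hydroxyl group (-OH), which satisfies every atom and bond constraint.
So the answer is (C).

C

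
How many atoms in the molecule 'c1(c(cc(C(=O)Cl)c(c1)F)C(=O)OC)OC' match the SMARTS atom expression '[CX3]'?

2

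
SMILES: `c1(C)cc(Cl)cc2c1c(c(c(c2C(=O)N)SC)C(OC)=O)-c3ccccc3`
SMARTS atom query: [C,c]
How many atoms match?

21

The query [C,c] means: comma = OR; matches aliphatic or aromatic carbon — same as #6.
Check the 27 heavy atoms by environment: 16× c (aromatic) → match; 5× C → match; 3× O → no; 1× N → no; 1× Cl → no; 1× S → no.
Summing the matching environments: 16 + 5 = 21 matching atoms.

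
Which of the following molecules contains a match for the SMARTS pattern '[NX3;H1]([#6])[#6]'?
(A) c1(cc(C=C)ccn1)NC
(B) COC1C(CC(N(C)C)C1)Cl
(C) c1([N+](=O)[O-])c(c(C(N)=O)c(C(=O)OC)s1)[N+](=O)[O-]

[NX3;H1]([#6])[#6] describes a trivalent nitrogen with one H, bonded to two carbons (a secondary amine).
(A) contains an N-methylamino group (-NHCH3), which satisfies every atom and bond constraint.
(B) has a dimethylamino group (-N(CH3)2) but the nitrogen has H0, not H1.
(C) has a primary amide (-C(=O)NH2) but the -C(=O)NH2 nitrogen has H2, not H1.
So the answer is (A).

A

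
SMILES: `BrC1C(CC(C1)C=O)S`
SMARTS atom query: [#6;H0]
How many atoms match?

0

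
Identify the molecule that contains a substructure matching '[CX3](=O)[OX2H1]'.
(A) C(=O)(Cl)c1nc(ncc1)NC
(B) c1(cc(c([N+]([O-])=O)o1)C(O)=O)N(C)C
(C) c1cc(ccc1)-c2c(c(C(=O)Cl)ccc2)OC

B

[CX3](=O)[OX2H1] describes an sp2 carbon double-bonded to O and single-bonded to an -OH oxygen (a carboxylic acid).
(A) has an acyl chloride (-C(=O)Cl) but the carbonyl is bonded to Cl, not to an -OH oxygen.
(B) contains a carboxylic acid group (-C(=O)OH), which satisfies every atom and bond constraint.
(C) has an acyl chloride (-C(=O)Cl) but the carbonyl is bonded to Cl, not to an -OH oxygen.
So the answer is (B).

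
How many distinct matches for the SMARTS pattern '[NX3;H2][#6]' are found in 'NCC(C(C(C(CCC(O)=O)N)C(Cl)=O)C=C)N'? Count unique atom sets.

[NX3;H2][#6] is the SMARTS for a primary amine: a trivalent nitrogen with two H attached to carbon.
The molecule carries 3 separate instances of a primary amino group (-NH2) meeting every constraint; each maps to a distinct set of atoms, giving 3 matches.

3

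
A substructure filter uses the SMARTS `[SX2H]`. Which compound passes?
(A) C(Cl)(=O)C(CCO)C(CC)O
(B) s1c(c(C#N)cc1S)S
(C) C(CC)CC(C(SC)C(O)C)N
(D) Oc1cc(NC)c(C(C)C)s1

B

[SX2H] describes an aliphatic sulfur with two connections, one being H (a thiol).
(A) has a hydroxyl group (-OH) but it is an -OH, not an -SH.
(B) contains a thiol (-SH), which satisfies every atom and bond constraint.
(C) has a hydroxyl group (-OH) but it is an -OH, not an -SH.
(D) has a hydroxyl group (-OH) but it is an -OH, not an -SH.
So the answer is (B).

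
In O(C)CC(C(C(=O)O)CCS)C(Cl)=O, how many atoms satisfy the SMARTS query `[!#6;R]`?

The query [!#6;R] means: non-carbon atom that is part of a ring.
Check the 14 heavy atoms by environment: 8× C (acyclic) → no; 1× S (acyclic) → no; 4× O (acyclic) → no; 1× Cl (acyclic) → no.
No environment satisfies the query, so 0 matching atoms.

0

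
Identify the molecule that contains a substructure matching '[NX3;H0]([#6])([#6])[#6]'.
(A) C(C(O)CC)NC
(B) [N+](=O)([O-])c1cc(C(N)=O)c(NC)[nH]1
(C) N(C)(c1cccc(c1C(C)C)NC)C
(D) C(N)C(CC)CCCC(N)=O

C

[NX3;H0]([#6])([#6])[#6] describes a trivalent nitrogen with no H, bonded to three carbons (a tertiary amine).
(A) has an N-methylamino group (-NHCH3) but the nitrogen still has one H (H1), not H0.
(B) has a primary amide (-C(=O)NH2) but the amide nitrogen has H2 and only one carbon neighbour.
(C) contains a dimethylamino group (-N(CH3)2), which satisfies every atom and bond constraint.
(D) has a primary amide (-C(=O)NH2) but the amide nitrogen has H2 and only one carbon neighbour.
So the answer is (C).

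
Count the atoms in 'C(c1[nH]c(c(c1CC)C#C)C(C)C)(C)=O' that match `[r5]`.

5

The query [r5] means: r5 matches atoms in a five-membered ring.
Check the 15 heavy atoms by environment: 1× n (aromatic, in 5-ring) → match; 4× c (aromatic, in 5-ring) → match; 9× C (acyclic) → no; 1× O (acyclic) → no.
Summing the matching environments: 1 + 4 = 5 matching atoms.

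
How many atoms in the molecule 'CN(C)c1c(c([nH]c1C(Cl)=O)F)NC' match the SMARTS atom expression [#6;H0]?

5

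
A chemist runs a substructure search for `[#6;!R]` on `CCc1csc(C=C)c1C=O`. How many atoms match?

Check the 11 heavy atoms by environment: 1× s (aromatic, in 5-ring) → no; 4× c (aromatic, in 5-ring) → no; 5× C (acyclic) → match; 1× O (acyclic) → no.
That gives 5 matching atoms.

5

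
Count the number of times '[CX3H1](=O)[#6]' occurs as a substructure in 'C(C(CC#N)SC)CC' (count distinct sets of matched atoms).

[CX3H1](=O)[#6] is the SMARTS for an aldehyde: an sp2 carbon with one H, double-bonded to O and single-bonded to carbon.
No fragment in the molecule satisfies every constraint, giving 0 matches.

0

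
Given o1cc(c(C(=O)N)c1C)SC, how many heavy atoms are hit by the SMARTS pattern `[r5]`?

The query [r5] means: r5 matches atoms in a five-membered ring.
Check the 11 heavy atoms by environment: 1× o (aromatic, in 5-ring) → match; 4× c (aromatic, in 5-ring) → match; 3× C (acyclic) → no; 1× O (acyclic) → no; 1× N (acyclic) → no; 1× S (acyclic) → no.
Summing the matching environments: 1 + 4 = 5 matching atoms.

5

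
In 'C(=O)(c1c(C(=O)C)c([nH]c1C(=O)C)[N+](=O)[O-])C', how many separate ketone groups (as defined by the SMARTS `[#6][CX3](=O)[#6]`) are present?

3

[#6][CX3](=O)[#6] is the SMARTS for a ketone: a carbonyl carbon (no H) flanked by two carbons.
The molecule carries 3 separate instances of an acetyl/ketone group (-C(=O)CH3) meeting every constraint; each maps to a distinct set of atoms, giving 3 matches.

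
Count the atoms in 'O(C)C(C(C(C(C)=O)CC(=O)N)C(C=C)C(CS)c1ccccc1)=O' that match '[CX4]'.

8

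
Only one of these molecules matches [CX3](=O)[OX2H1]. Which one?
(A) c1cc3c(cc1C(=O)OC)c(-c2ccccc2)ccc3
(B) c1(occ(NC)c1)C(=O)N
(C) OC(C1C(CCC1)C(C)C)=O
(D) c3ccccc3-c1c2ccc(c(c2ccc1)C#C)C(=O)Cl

[CX3](=O)[OX2H1] describes an sp2 carbon double-bonded to O and single-bonded to an -OH oxygen (a carboxylic acid).
(A) has a methyl-ester group (-C(=O)OCH3) but the singly-bonded O has no H (OX2H0, not OX2H1).
(B) has a primary amide (-C(=O)NH2) but the carbonyl is bonded to N, not to an -OH oxygen.
(C) contains a carboxylic acid group (-C(=O)OH), which satisfies every atom and bond constraint.
(D) has an acyl chloride (-C(=O)Cl) but the carbonyl is bonded to Cl, not to an -OH oxygen.
So the answer is (C).

C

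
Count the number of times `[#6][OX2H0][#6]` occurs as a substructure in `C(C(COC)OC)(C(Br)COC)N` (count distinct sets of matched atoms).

3

[#6][OX2H0][#6] is the SMARTS for an ether: an aliphatic oxygen bridging two carbons with no H on the oxygen.
The molecule carries 3 separate instances of a methoxy ether (-OCH3) meeting every constraint; each maps to a distinct set of atoms, giving 3 matches.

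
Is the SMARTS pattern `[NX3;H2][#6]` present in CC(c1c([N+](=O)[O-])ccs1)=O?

The pattern [NX3;H2][#6] describes a trivalent nitrogen with two H attached to carbon — a primary amine.
The closest candidate here is a nitro group (-[N+](=O)[O-]), but the nitrogen is [N+] with no H, not NX3H2. No other fragment satisfies the full query, so there is no match.

No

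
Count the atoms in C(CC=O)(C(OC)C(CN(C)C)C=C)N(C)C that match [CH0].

0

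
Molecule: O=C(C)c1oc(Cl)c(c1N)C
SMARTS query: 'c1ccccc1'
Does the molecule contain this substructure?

The pattern c1ccccc1 describes six aromatic carbons in a ring — a benzene ring.
The closest candidate here is a methyl group (-CH3), but no six-membered all-carbon aromatic ring is present. No other fragment satisfies the full query, so there is no match.

No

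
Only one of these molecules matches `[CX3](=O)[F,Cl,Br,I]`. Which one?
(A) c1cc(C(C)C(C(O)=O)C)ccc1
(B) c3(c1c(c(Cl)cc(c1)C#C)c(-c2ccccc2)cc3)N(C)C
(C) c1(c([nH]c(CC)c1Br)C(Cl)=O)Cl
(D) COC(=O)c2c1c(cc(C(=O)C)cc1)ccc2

[CX3](=O)[F,Cl,Br,I] describes a carbonyl carbon bonded to a halogen (an acyl halide).
(A) has a carboxylic acid group (-C(=O)OH) but the carbonyl is bonded to -OH, not to a halogen.
(B) has a chloro substituent but the Cl is not on a carbonyl carbon.
(C) contains an acyl chloride (-C(=O)Cl), which satisfies every atom and bond constraint.
(D) has a methyl-ester group (-C(=O)OCH3) but the carbonyl is bonded to -O-C, not to a halogen.
So the answer is (C).

C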